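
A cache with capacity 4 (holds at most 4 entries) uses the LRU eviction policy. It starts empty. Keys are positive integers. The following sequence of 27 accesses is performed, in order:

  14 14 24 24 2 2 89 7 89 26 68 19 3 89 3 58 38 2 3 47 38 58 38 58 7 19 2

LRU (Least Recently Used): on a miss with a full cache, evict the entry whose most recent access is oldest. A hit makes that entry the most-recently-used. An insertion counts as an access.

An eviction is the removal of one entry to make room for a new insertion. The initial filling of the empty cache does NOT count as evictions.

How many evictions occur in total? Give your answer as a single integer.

Answer: 14

Derivation:
LRU simulation (capacity=4):
  1. access 14: MISS. Cache (LRU->MRU): [14]
  2. access 14: HIT. Cache (LRU->MRU): [14]
  3. access 24: MISS. Cache (LRU->MRU): [14 24]
  4. access 24: HIT. Cache (LRU->MRU): [14 24]
  5. access 2: MISS. Cache (LRU->MRU): [14 24 2]
  6. access 2: HIT. Cache (LRU->MRU): [14 24 2]
  7. access 89: MISS. Cache (LRU->MRU): [14 24 2 89]
  8. access 7: MISS, evict 14. Cache (LRU->MRU): [24 2 89 7]
  9. access 89: HIT. Cache (LRU->MRU): [24 2 7 89]
  10. access 26: MISS, evict 24. Cache (LRU->MRU): [2 7 89 26]
  11. access 68: MISS, evict 2. Cache (LRU->MRU): [7 89 26 68]
  12. access 19: MISS, evict 7. Cache (LRU->MRU): [89 26 68 19]
  13. access 3: MISS, evict 89. Cache (LRU->MRU): [26 68 19 3]
  14. access 89: MISS, evict 26. Cache (LRU->MRU): [68 19 3 89]
  15. access 3: HIT. Cache (LRU->MRU): [68 19 89 3]
  16. access 58: MISS, evict 68. Cache (LRU->MRU): [19 89 3 58]
  17. access 38: MISS, evict 19. Cache (LRU->MRU): [89 3 58 38]
  18. access 2: MISS, evict 89. Cache (LRU->MRU): [3 58 38 2]
  19. access 3: HIT. Cache (LRU->MRU): [58 38 2 3]
  20. access 47: MISS, evict 58. Cache (LRU->MRU): [38 2 3 47]
  21. access 38: HIT. Cache (LRU->MRU): [2 3 47 38]
  22. access 58: MISS, evict 2. Cache (LRU->MRU): [3 47 38 58]
  23. access 38: HIT. Cache (LRU->MRU): [3 47 58 38]
  24. access 58: HIT. Cache (LRU->MRU): [3 47 38 58]
  25. access 7: MISS, evict 3. Cache (LRU->MRU): [47 38 58 7]
  26. access 19: MISS, evict 47. Cache (LRU->MRU): [38 58 7 19]
  27. access 2: MISS, evict 38. Cache (LRU->MRU): [58 7 19 2]
Total: 9 hits, 18 misses, 14 evictions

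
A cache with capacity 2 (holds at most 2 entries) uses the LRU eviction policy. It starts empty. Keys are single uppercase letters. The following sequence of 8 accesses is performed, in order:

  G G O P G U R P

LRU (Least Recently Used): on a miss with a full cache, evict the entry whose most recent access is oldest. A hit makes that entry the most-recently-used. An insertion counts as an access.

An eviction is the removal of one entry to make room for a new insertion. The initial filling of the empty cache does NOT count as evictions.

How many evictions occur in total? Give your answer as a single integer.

Answer: 5

Derivation:
LRU simulation (capacity=2):
  1. access G: MISS. Cache (LRU->MRU): [G]
  2. access G: HIT. Cache (LRU->MRU): [G]
  3. access O: MISS. Cache (LRU->MRU): [G O]
  4. access P: MISS, evict G. Cache (LRU->MRU): [O P]
  5. access G: MISS, evict O. Cache (LRU->MRU): [P G]
  6. access U: MISS, evict P. Cache (LRU->MRU): [G U]
  7. access R: MISS, evict G. Cache (LRU->MRU): [U R]
  8. access P: MISS, evict U. Cache (LRU->MRU): [R P]
Total: 1 hits, 7 misses, 5 evictions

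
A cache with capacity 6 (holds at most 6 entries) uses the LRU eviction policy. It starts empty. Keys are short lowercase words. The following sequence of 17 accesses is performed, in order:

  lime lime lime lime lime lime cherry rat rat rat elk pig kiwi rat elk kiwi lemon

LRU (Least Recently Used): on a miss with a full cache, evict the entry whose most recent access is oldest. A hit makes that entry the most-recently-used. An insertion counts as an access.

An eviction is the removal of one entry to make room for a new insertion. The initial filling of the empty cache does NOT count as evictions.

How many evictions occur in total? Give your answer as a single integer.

LRU simulation (capacity=6):
  1. access lime: MISS. Cache (LRU->MRU): [lime]
  2. access lime: HIT. Cache (LRU->MRU): [lime]
  3. access lime: HIT. Cache (LRU->MRU): [lime]
  4. access lime: HIT. Cache (LRU->MRU): [lime]
  5. access lime: HIT. Cache (LRU->MRU): [lime]
  6. access lime: HIT. Cache (LRU->MRU): [lime]
  7. access cherry: MISS. Cache (LRU->MRU): [lime cherry]
  8. access rat: MISS. Cache (LRU->MRU): [lime cherry rat]
  9. access rat: HIT. Cache (LRU->MRU): [lime cherry rat]
  10. access rat: HIT. Cache (LRU->MRU): [lime cherry rat]
  11. access elk: MISS. Cache (LRU->MRU): [lime cherry rat elk]
  12. access pig: MISS. Cache (LRU->MRU): [lime cherry rat elk pig]
  13. access kiwi: MISS. Cache (LRU->MRU): [lime cherry rat elk pig kiwi]
  14. access rat: HIT. Cache (LRU->MRU): [lime cherry elk pig kiwi rat]
  15. access elk: HIT. Cache (LRU->MRU): [lime cherry pig kiwi rat elk]
  16. access kiwi: HIT. Cache (LRU->MRU): [lime cherry pig rat elk kiwi]
  17. access lemon: MISS, evict lime. Cache (LRU->MRU): [cherry pig rat elk kiwi lemon]
Total: 10 hits, 7 misses, 1 evictions

Answer: 1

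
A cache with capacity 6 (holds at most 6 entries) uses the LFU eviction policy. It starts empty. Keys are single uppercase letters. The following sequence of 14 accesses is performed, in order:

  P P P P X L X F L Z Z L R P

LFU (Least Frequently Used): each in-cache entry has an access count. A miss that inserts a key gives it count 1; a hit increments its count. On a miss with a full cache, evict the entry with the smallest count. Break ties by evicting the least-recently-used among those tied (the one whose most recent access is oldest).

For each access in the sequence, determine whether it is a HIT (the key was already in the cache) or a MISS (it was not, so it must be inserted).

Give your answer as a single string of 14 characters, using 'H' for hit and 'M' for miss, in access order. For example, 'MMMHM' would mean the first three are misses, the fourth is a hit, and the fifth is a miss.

LFU simulation (capacity=6):
  1. access P: MISS. Cache: [P(c=1)]
  2. access P: HIT, count now 2. Cache: [P(c=2)]
  3. access P: HIT, count now 3. Cache: [P(c=3)]
  4. access P: HIT, count now 4. Cache: [P(c=4)]
  5. access X: MISS. Cache: [X(c=1) P(c=4)]
  6. access L: MISS. Cache: [X(c=1) L(c=1) P(c=4)]
  7. access X: HIT, count now 2. Cache: [L(c=1) X(c=2) P(c=4)]
  8. access F: MISS. Cache: [L(c=1) F(c=1) X(c=2) P(c=4)]
  9. access L: HIT, count now 2. Cache: [F(c=1) X(c=2) L(c=2) P(c=4)]
  10. access Z: MISS. Cache: [F(c=1) Z(c=1) X(c=2) L(c=2) P(c=4)]
  11. access Z: HIT, count now 2. Cache: [F(c=1) X(c=2) L(c=2) Z(c=2) P(c=4)]
  12. access L: HIT, count now 3. Cache: [F(c=1) X(c=2) Z(c=2) L(c=3) P(c=4)]
  13. access R: MISS. Cache: [F(c=1) R(c=1) X(c=2) Z(c=2) L(c=3) P(c=4)]
  14. access P: HIT, count now 5. Cache: [F(c=1) R(c=1) X(c=2) Z(c=2) L(c=3) P(c=5)]
Total: 8 hits, 6 misses, 0 evictions

Answer: MHHHMMHMHMHHMH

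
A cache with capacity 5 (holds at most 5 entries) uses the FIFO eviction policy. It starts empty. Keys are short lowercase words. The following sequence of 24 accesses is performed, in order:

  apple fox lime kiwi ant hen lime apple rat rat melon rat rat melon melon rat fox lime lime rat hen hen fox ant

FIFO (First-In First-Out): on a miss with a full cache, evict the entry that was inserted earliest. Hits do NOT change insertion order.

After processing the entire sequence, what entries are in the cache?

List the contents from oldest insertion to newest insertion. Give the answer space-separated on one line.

Answer: melon fox lime hen ant

Derivation:
FIFO simulation (capacity=5):
  1. access apple: MISS. Cache (old->new): [apple]
  2. access fox: MISS. Cache (old->new): [apple fox]
  3. access lime: MISS. Cache (old->new): [apple fox lime]
  4. access kiwi: MISS. Cache (old->new): [apple fox lime kiwi]
  5. access ant: MISS. Cache (old->new): [apple fox lime kiwi ant]
  6. access hen: MISS, evict apple. Cache (old->new): [fox lime kiwi ant hen]
  7. access lime: HIT. Cache (old->new): [fox lime kiwi ant hen]
  8. access apple: MISS, evict fox. Cache (old->new): [lime kiwi ant hen apple]
  9. access rat: MISS, evict lime. Cache (old->new): [kiwi ant hen apple rat]
  10. access rat: HIT. Cache (old->new): [kiwi ant hen apple rat]
  11. access melon: MISS, evict kiwi. Cache (old->new): [ant hen apple rat melon]
  12. access rat: HIT. Cache (old->new): [ant hen apple rat melon]
  13. access rat: HIT. Cache (old->new): [ant hen apple rat melon]
  14. access melon: HIT. Cache (old->new): [ant hen apple rat melon]
  15. access melon: HIT. Cache (old->new): [ant hen apple rat melon]
  16. access rat: HIT. Cache (old->new): [ant hen apple rat melon]
  17. access fox: MISS, evict ant. Cache (old->new): [hen apple rat melon fox]
  18. access lime: MISS, evict hen. Cache (old->new): [apple rat melon fox lime]
  19. access lime: HIT. Cache (old->new): [apple rat melon fox lime]
  20. access rat: HIT. Cache (old->new): [apple rat melon fox lime]
  21. access hen: MISS, evict apple. Cache (old->new): [rat melon fox lime hen]
  22. access hen: HIT. Cache (old->new): [rat melon fox lime hen]
  23. access fox: HIT. Cache (old->new): [rat melon fox lime hen]
  24. access ant: MISS, evict rat. Cache (old->new): [melon fox lime hen ant]
Total: 11 hits, 13 misses, 8 evictions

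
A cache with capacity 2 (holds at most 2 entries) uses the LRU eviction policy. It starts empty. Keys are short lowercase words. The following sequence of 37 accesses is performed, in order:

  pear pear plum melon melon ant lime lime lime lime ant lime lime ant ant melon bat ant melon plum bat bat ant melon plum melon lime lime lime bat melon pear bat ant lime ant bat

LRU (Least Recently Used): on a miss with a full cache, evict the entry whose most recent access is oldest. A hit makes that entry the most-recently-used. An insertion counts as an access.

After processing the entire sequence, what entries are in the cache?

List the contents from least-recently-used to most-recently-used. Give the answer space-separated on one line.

Answer: ant bat

Derivation:
LRU simulation (capacity=2):
  1. access pear: MISS. Cache (LRU->MRU): [pear]
  2. access pear: HIT. Cache (LRU->MRU): [pear]
  3. access plum: MISS. Cache (LRU->MRU): [pear plum]
  4. access melon: MISS, evict pear. Cache (LRU->MRU): [plum melon]
  5. access melon: HIT. Cache (LRU->MRU): [plum melon]
  6. access ant: MISS, evict plum. Cache (LRU->MRU): [melon ant]
  7. access lime: MISS, evict melon. Cache (LRU->MRU): [ant lime]
  8. access lime: HIT. Cache (LRU->MRU): [ant lime]
  9. access lime: HIT. Cache (LRU->MRU): [ant lime]
  10. access lime: HIT. Cache (LRU->MRU): [ant lime]
  11. access ant: HIT. Cache (LRU->MRU): [lime ant]
  12. access lime: HIT. Cache (LRU->MRU): [ant lime]
  13. access lime: HIT. Cache (LRU->MRU): [ant lime]
  14. access ant: HIT. Cache (LRU->MRU): [lime ant]
  15. access ant: HIT. Cache (LRU->MRU): [lime ant]
  16. access melon: MISS, evict lime. Cache (LRU->MRU): [ant melon]
  17. access bat: MISS, evict ant. Cache (LRU->MRU): [melon bat]
  18. access ant: MISS, evict melon. Cache (LRU->MRU): [bat ant]
  19. access melon: MISS, evict bat. Cache (LRU->MRU): [ant melon]
  20. access plum: MISS, evict ant. Cache (LRU->MRU): [melon plum]
  21. access bat: MISS, evict melon. Cache (LRU->MRU): [plum bat]
  22. access bat: HIT. Cache (LRU->MRU): [plum bat]
  23. access ant: MISS, evict plum. Cache (LRU->MRU): [bat ant]
  24. access melon: MISS, evict bat. Cache (LRU->MRU): [ant melon]
  25. access plum: MISS, evict ant. Cache (LRU->MRU): [melon plum]
  26. access melon: HIT. Cache (LRU->MRU): [plum melon]
  27. access lime: MISS, evict plum. Cache (LRU->MRU): [melon lime]
  28. access lime: HIT. Cache (LRU->MRU): [melon lime]
  29. access lime: HIT. Cache (LRU->MRU): [melon lime]
  30. access bat: MISS, evict melon. Cache (LRU->MRU): [lime bat]
  31. access melon: MISS, evict lime. Cache (LRU->MRU): [bat melon]
  32. access pear: MISS, evict bat. Cache (LRU->MRU): [melon pear]
  33. access bat: MISS, evict melon. Cache (LRU->MRU): [pear bat]
  34. access ant: MISS, evict pear. Cache (LRU->MRU): [bat ant]
  35. access lime: MISS, evict bat. Cache (LRU->MRU): [ant lime]
  36. access ant: HIT. Cache (LRU->MRU): [lime ant]
  37. access bat: MISS, evict lime. Cache (LRU->MRU): [ant bat]
Total: 15 hits, 22 misses, 20 evictions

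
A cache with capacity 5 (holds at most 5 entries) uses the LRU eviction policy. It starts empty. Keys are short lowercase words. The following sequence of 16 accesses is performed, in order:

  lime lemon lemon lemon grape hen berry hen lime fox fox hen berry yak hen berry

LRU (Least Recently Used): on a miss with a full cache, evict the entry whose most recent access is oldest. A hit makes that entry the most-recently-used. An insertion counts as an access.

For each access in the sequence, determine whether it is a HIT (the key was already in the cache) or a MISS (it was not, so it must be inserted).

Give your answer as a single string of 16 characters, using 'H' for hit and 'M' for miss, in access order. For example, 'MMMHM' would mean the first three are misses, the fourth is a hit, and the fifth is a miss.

LRU simulation (capacity=5):
  1. access lime: MISS. Cache (LRU->MRU): [lime]
  2. access lemon: MISS. Cache (LRU->MRU): [lime lemon]
  3. access lemon: HIT. Cache (LRU->MRU): [lime lemon]
  4. access lemon: HIT. Cache (LRU->MRU): [lime lemon]
  5. access grape: MISS. Cache (LRU->MRU): [lime lemon grape]
  6. access hen: MISS. Cache (LRU->MRU): [lime lemon grape hen]
  7. access berry: MISS. Cache (LRU->MRU): [lime lemon grape hen berry]
  8. access hen: HIT. Cache (LRU->MRU): [lime lemon grape berry hen]
  9. access lime: HIT. Cache (LRU->MRU): [lemon grape berry hen lime]
  10. access fox: MISS, evict lemon. Cache (LRU->MRU): [grape berry hen lime fox]
  11. access fox: HIT. Cache (LRU->MRU): [grape berry hen lime fox]
  12. access hen: HIT. Cache (LRU->MRU): [grape berry lime fox hen]
  13. access berry: HIT. Cache (LRU->MRU): [grape lime fox hen berry]
  14. access yak: MISS, evict grape. Cache (LRU->MRU): [lime fox hen berry yak]
  15. access hen: HIT. Cache (LRU->MRU): [lime fox berry yak hen]
  16. access berry: HIT. Cache (LRU->MRU): [lime fox yak hen berry]
Total: 9 hits, 7 misses, 2 evictions

Answer: MMHHMMMHHMHHHMHH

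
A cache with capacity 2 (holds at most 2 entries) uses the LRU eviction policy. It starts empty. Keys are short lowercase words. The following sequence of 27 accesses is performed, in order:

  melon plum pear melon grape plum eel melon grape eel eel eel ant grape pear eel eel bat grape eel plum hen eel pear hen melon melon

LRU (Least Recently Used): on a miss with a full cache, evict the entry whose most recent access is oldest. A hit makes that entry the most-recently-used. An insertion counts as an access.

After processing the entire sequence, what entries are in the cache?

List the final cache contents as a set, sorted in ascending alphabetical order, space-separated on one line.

LRU simulation (capacity=2):
  1. access melon: MISS. Cache (LRU->MRU): [melon]
  2. access plum: MISS. Cache (LRU->MRU): [melon plum]
  3. access pear: MISS, evict melon. Cache (LRU->MRU): [plum pear]
  4. access melon: MISS, evict plum. Cache (LRU->MRU): [pear melon]
  5. access grape: MISS, evict pear. Cache (LRU->MRU): [melon grape]
  6. access plum: MISS, evict melon. Cache (LRU->MRU): [grape plum]
  7. access eel: MISS, evict grape. Cache (LRU->MRU): [plum eel]
  8. access melon: MISS, evict plum. Cache (LRU->MRU): [eel melon]
  9. access grape: MISS, evict eel. Cache (LRU->MRU): [melon grape]
  10. access eel: MISS, evict melon. Cache (LRU->MRU): [grape eel]
  11. access eel: HIT. Cache (LRU->MRU): [grape eel]
  12. access eel: HIT. Cache (LRU->MRU): [grape eel]
  13. access ant: MISS, evict grape. Cache (LRU->MRU): [eel ant]
  14. access grape: MISS, evict eel. Cache (LRU->MRU): [ant grape]
  15. access pear: MISS, evict ant. Cache (LRU->MRU): [grape pear]
  16. access eel: MISS, evict grape. Cache (LRU->MRU): [pear eel]
  17. access eel: HIT. Cache (LRU->MRU): [pear eel]
  18. access bat: MISS, evict pear. Cache (LRU->MRU): [eel bat]
  19. access grape: MISS, evict eel. Cache (LRU->MRU): [bat grape]
  20. access eel: MISS, evict bat. Cache (LRU->MRU): [grape eel]
  21. access plum: MISS, evict grape. Cache (LRU->MRU): [eel plum]
  22. access hen: MISS, evict eel. Cache (LRU->MRU): [plum hen]
  23. access eel: MISS, evict plum. Cache (LRU->MRU): [hen eel]
  24. access pear: MISS, evict hen. Cache (LRU->MRU): [eel pear]
  25. access hen: MISS, evict eel. Cache (LRU->MRU): [pear hen]
  26. access melon: MISS, evict pear. Cache (LRU->MRU): [hen melon]
  27. access melon: HIT. Cache (LRU->MRU): [hen melon]
Total: 4 hits, 23 misses, 21 evictions

Answer: hen melon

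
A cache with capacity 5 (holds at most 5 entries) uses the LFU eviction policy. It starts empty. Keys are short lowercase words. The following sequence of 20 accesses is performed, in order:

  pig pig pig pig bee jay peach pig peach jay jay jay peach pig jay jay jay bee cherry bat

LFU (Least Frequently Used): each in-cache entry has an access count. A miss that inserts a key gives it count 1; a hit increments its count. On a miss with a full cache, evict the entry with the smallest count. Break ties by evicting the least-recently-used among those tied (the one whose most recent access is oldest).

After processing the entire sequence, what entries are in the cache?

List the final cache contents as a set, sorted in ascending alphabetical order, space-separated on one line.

LFU simulation (capacity=5):
  1. access pig: MISS. Cache: [pig(c=1)]
  2. access pig: HIT, count now 2. Cache: [pig(c=2)]
  3. access pig: HIT, count now 3. Cache: [pig(c=3)]
  4. access pig: HIT, count now 4. Cache: [pig(c=4)]
  5. access bee: MISS. Cache: [bee(c=1) pig(c=4)]
  6. access jay: MISS. Cache: [bee(c=1) jay(c=1) pig(c=4)]
  7. access peach: MISS. Cache: [bee(c=1) jay(c=1) peach(c=1) pig(c=4)]
  8. access pig: HIT, count now 5. Cache: [bee(c=1) jay(c=1) peach(c=1) pig(c=5)]
  9. access peach: HIT, count now 2. Cache: [bee(c=1) jay(c=1) peach(c=2) pig(c=5)]
  10. access jay: HIT, count now 2. Cache: [bee(c=1) peach(c=2) jay(c=2) pig(c=5)]
  11. access jay: HIT, count now 3. Cache: [bee(c=1) peach(c=2) jay(c=3) pig(c=5)]
  12. access jay: HIT, count now 4. Cache: [bee(c=1) peach(c=2) jay(c=4) pig(c=5)]
  13. access peach: HIT, count now 3. Cache: [bee(c=1) peach(c=3) jay(c=4) pig(c=5)]
  14. access pig: HIT, count now 6. Cache: [bee(c=1) peach(c=3) jay(c=4) pig(c=6)]
  15. access jay: HIT, count now 5. Cache: [bee(c=1) peach(c=3) jay(c=5) pig(c=6)]
  16. access jay: HIT, count now 6. Cache: [bee(c=1) peach(c=3) pig(c=6) jay(c=6)]
  17. access jay: HIT, count now 7. Cache: [bee(c=1) peach(c=3) pig(c=6) jay(c=7)]
  18. access bee: HIT, count now 2. Cache: [bee(c=2) peach(c=3) pig(c=6) jay(c=7)]
  19. access cherry: MISS. Cache: [cherry(c=1) bee(c=2) peach(c=3) pig(c=6) jay(c=7)]
  20. access bat: MISS, evict cherry(c=1). Cache: [bat(c=1) bee(c=2) peach(c=3) pig(c=6) jay(c=7)]
Total: 14 hits, 6 misses, 1 evictions

Answer: bat bee jay peach pig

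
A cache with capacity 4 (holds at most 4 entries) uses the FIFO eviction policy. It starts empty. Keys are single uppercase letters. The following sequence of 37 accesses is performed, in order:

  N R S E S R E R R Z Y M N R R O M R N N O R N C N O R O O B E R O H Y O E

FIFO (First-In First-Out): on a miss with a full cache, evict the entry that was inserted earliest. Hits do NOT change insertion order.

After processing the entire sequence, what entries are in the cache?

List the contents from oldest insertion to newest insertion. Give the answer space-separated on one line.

FIFO simulation (capacity=4):
  1. access N: MISS. Cache (old->new): [N]
  2. access R: MISS. Cache (old->new): [N R]
  3. access S: MISS. Cache (old->new): [N R S]
  4. access E: MISS. Cache (old->new): [N R S E]
  5. access S: HIT. Cache (old->new): [N R S E]
  6. access R: HIT. Cache (old->new): [N R S E]
  7. access E: HIT. Cache (old->new): [N R S E]
  8. access R: HIT. Cache (old->new): [N R S E]
  9. access R: HIT. Cache (old->new): [N R S E]
  10. access Z: MISS, evict N. Cache (old->new): [R S E Z]
  11. access Y: MISS, evict R. Cache (old->new): [S E Z Y]
  12. access M: MISS, evict S. Cache (old->new): [E Z Y M]
  13. access N: MISS, evict E. Cache (old->new): [Z Y M N]
  14. access R: MISS, evict Z. Cache (old->new): [Y M N R]
  15. access R: HIT. Cache (old->new): [Y M N R]
  16. access O: MISS, evict Y. Cache (old->new): [M N R O]
  17. access M: HIT. Cache (old->new): [M N R O]
  18. access R: HIT. Cache (old->new): [M N R O]
  19. access N: HIT. Cache (old->new): [M N R O]
  20. access N: HIT. Cache (old->new): [M N R O]
  21. access O: HIT. Cache (old->new): [M N R O]
  22. access R: HIT. Cache (old->new): [M N R O]
  23. access N: HIT. Cache (old->new): [M N R O]
  24. access C: MISS, evict M. Cache (old->new): [N R O C]
  25. access N: HIT. Cache (old->new): [N R O C]
  26. access O: HIT. Cache (old->new): [N R O C]
  27. access R: HIT. Cache (old->new): [N R O C]
  28. access O: HIT. Cache (old->new): [N R O C]
  29. access O: HIT. Cache (old->new): [N R O C]
  30. access B: MISS, evict N. Cache (old->new): [R O C B]
  31. access E: MISS, evict R. Cache (old->new): [O C B E]
  32. access R: MISS, evict O. Cache (old->new): [C B E R]
  33. access O: MISS, evict C. Cache (old->new): [B E R O]
  34. access H: MISS, evict B. Cache (old->new): [E R O H]
  35. access Y: MISS, evict E. Cache (old->new): [R O H Y]
  36. access O: HIT. Cache (old->new): [R O H Y]
  37. access E: MISS, evict R. Cache (old->new): [O H Y E]
Total: 19 hits, 18 misses, 14 evictions

Answer: O H Y E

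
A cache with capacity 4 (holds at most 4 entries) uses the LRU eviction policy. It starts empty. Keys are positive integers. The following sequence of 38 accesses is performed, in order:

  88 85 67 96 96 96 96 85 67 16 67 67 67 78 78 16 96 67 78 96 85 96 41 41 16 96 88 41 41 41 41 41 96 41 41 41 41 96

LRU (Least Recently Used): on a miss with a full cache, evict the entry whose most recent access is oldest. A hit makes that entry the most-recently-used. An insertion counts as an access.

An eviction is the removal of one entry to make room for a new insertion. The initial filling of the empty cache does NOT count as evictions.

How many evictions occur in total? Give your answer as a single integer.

LRU simulation (capacity=4):
  1. access 88: MISS. Cache (LRU->MRU): [88]
  2. access 85: MISS. Cache (LRU->MRU): [88 85]
  3. access 67: MISS. Cache (LRU->MRU): [88 85 67]
  4. access 96: MISS. Cache (LRU->MRU): [88 85 67 96]
  5. access 96: HIT. Cache (LRU->MRU): [88 85 67 96]
  6. access 96: HIT. Cache (LRU->MRU): [88 85 67 96]
  7. access 96: HIT. Cache (LRU->MRU): [88 85 67 96]
  8. access 85: HIT. Cache (LRU->MRU): [88 67 96 85]
  9. access 67: HIT. Cache (LRU->MRU): [88 96 85 67]
  10. access 16: MISS, evict 88. Cache (LRU->MRU): [96 85 67 16]
  11. access 67: HIT. Cache (LRU->MRU): [96 85 16 67]
  12. access 67: HIT. Cache (LRU->MRU): [96 85 16 67]
  13. access 67: HIT. Cache (LRU->MRU): [96 85 16 67]
  14. access 78: MISS, evict 96. Cache (LRU->MRU): [85 16 67 78]
  15. access 78: HIT. Cache (LRU->MRU): [85 16 67 78]
  16. access 16: HIT. Cache (LRU->MRU): [85 67 78 16]
  17. access 96: MISS, evict 85. Cache (LRU->MRU): [67 78 16 96]
  18. access 67: HIT. Cache (LRU->MRU): [78 16 96 67]
  19. access 78: HIT. Cache (LRU->MRU): [16 96 67 78]
  20. access 96: HIT. Cache (LRU->MRU): [16 67 78 96]
  21. access 85: MISS, evict 16. Cache (LRU->MRU): [67 78 96 85]
  22. access 96: HIT. Cache (LRU->MRU): [67 78 85 96]
  23. access 41: MISS, evict 67. Cache (LRU->MRU): [78 85 96 41]
  24. access 41: HIT. Cache (LRU->MRU): [78 85 96 41]
  25. access 16: MISS, evict 78. Cache (LRU->MRU): [85 96 41 16]
  26. access 96: HIT. Cache (LRU->MRU): [85 41 16 96]
  27. access 88: MISS, evict 85. Cache (LRU->MRU): [41 16 96 88]
  28. access 41: HIT. Cache (LRU->MRU): [16 96 88 41]
  29. access 41: HIT. Cache (LRU->MRU): [16 96 88 41]
  30. access 41: HIT. Cache (LRU->MRU): [16 96 88 41]
  31. access 41: HIT. Cache (LRU->MRU): [16 96 88 41]
  32. access 41: HIT. Cache (LRU->MRU): [16 96 88 41]
  33. access 96: HIT. Cache (LRU->MRU): [16 88 41 96]
  34. access 41: HIT. Cache (LRU->MRU): [16 88 96 41]
  35. access 41: HIT. Cache (LRU->MRU): [16 88 96 41]
  36. access 41: HIT. Cache (LRU->MRU): [16 88 96 41]
  37. access 41: HIT. Cache (LRU->MRU): [16 88 96 41]
  38. access 96: HIT. Cache (LRU->MRU): [16 88 41 96]
Total: 27 hits, 11 misses, 7 evictions

Answer: 7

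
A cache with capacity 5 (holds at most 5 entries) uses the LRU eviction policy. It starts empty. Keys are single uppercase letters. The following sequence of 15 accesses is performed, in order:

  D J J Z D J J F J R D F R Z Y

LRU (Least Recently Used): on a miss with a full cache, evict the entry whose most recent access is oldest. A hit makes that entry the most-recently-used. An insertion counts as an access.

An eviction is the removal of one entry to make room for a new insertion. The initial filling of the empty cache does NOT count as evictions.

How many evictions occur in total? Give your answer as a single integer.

Answer: 1

Derivation:
LRU simulation (capacity=5):
  1. access D: MISS. Cache (LRU->MRU): [D]
  2. access J: MISS. Cache (LRU->MRU): [D J]
  3. access J: HIT. Cache (LRU->MRU): [D J]
  4. access Z: MISS. Cache (LRU->MRU): [D J Z]
  5. access D: HIT. Cache (LRU->MRU): [J Z D]
  6. access J: HIT. Cache (LRU->MRU): [Z D J]
  7. access J: HIT. Cache (LRU->MRU): [Z D J]
  8. access F: MISS. Cache (LRU->MRU): [Z D J F]
  9. access J: HIT. Cache (LRU->MRU): [Z D F J]
  10. access R: MISS. Cache (LRU->MRU): [Z D F J R]
  11. access D: HIT. Cache (LRU->MRU): [Z F J R D]
  12. access F: HIT. Cache (LRU->MRU): [Z J R D F]
  13. access R: HIT. Cache (LRU->MRU): [Z J D F R]
  14. access Z: HIT. Cache (LRU->MRU): [J D F R Z]
  15. access Y: MISS, evict J. Cache (LRU->MRU): [D F R Z Y]
Total: 9 hits, 6 misses, 1 evictions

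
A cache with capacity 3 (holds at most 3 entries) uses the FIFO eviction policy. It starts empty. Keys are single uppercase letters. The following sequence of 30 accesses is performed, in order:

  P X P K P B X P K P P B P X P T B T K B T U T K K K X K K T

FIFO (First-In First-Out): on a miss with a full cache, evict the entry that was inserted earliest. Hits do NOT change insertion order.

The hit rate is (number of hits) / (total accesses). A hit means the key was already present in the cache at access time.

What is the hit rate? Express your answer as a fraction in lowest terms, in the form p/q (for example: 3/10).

Answer: 17/30

Derivation:
FIFO simulation (capacity=3):
  1. access P: MISS. Cache (old->new): [P]
  2. access X: MISS. Cache (old->new): [P X]
  3. access P: HIT. Cache (old->new): [P X]
  4. access K: MISS. Cache (old->new): [P X K]
  5. access P: HIT. Cache (old->new): [P X K]
  6. access B: MISS, evict P. Cache (old->new): [X K B]
  7. access X: HIT. Cache (old->new): [X K B]
  8. access P: MISS, evict X. Cache (old->new): [K B P]
  9. access K: HIT. Cache (old->new): [K B P]
  10. access P: HIT. Cache (old->new): [K B P]
  11. access P: HIT. Cache (old->new): [K B P]
  12. access B: HIT. Cache (old->new): [K B P]
  13. access P: HIT. Cache (old->new): [K B P]
  14. access X: MISS, evict K. Cache (old->new): [B P X]
  15. access P: HIT. Cache (old->new): [B P X]
  16. access T: MISS, evict B. Cache (old->new): [P X T]
  17. access B: MISS, evict P. Cache (old->new): [X T B]
  18. access T: HIT. Cache (old->new): [X T B]
  19. access K: MISS, evict X. Cache (old->new): [T B K]
  20. access B: HIT. Cache (old->new): [T B K]
  21. access T: HIT. Cache (old->new): [T B K]
  22. access U: MISS, evict T. Cache (old->new): [B K U]
  23. access T: MISS, evict B. Cache (old->new): [K U T]
  24. access K: HIT. Cache (old->new): [K U T]
  25. access K: HIT. Cache (old->new): [K U T]
  26. access K: HIT. Cache (old->new): [K U T]
  27. access X: MISS, evict K. Cache (old->new): [U T X]
  28. access K: MISS, evict U. Cache (old->new): [T X K]
  29. access K: HIT. Cache (old->new): [T X K]
  30. access T: HIT. Cache (old->new): [T X K]
Total: 17 hits, 13 misses, 10 evictions

Hit rate = 17/30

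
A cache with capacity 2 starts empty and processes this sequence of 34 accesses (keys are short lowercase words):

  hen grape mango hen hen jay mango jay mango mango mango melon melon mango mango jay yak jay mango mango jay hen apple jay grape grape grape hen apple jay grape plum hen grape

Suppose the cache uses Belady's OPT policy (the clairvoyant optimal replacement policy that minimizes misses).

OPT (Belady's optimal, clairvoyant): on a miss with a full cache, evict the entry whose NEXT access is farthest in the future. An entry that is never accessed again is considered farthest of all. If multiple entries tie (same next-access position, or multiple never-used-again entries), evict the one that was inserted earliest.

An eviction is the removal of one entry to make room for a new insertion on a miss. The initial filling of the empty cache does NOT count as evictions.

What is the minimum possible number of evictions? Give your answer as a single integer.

Answer: 14

Derivation:
OPT (Belady) simulation (capacity=2):
  1. access hen: MISS. Cache: [hen]
  2. access grape: MISS. Cache: [hen grape]
  3. access mango: MISS, evict grape (next use: step 25). Cache: [hen mango]
  4. access hen: HIT. Next use of hen: step 5. Cache: [hen mango]
  5. access hen: HIT. Next use of hen: step 22. Cache: [hen mango]
  6. access jay: MISS, evict hen (next use: step 22). Cache: [mango jay]
  7. access mango: HIT. Next use of mango: step 9. Cache: [mango jay]
  8. access jay: HIT. Next use of jay: step 16. Cache: [mango jay]
  9. access mango: HIT. Next use of mango: step 10. Cache: [mango jay]
  10. access mango: HIT. Next use of mango: step 11. Cache: [mango jay]
  11. access mango: HIT. Next use of mango: step 14. Cache: [mango jay]
  12. access melon: MISS, evict jay (next use: step 16). Cache: [mango melon]
  13. access melon: HIT. Next use of melon: never. Cache: [mango melon]
  14. access mango: HIT. Next use of mango: step 15. Cache: [mango melon]
  15. access mango: HIT. Next use of mango: step 19. Cache: [mango melon]
  16. access jay: MISS, evict melon (next use: never). Cache: [mango jay]
  17. access yak: MISS, evict mango (next use: step 19). Cache: [jay yak]
  18. access jay: HIT. Next use of jay: step 21. Cache: [jay yak]
  19. access mango: MISS, evict yak (next use: never). Cache: [jay mango]
  20. access mango: HIT. Next use of mango: never. Cache: [jay mango]
  21. access jay: HIT. Next use of jay: step 24. Cache: [jay mango]
  22. access hen: MISS, evict mango (next use: never). Cache: [jay hen]
  23. access apple: MISS, evict hen (next use: step 28). Cache: [jay apple]
  24. access jay: HIT. Next use of jay: step 30. Cache: [jay apple]
  25. access grape: MISS, evict jay (next use: step 30). Cache: [apple grape]
  26. access grape: HIT. Next use of grape: step 27. Cache: [apple grape]
  27. access grape: HIT. Next use of grape: step 31. Cache: [apple grape]
  28. access hen: MISS, evict grape (next use: step 31). Cache: [apple hen]
  29. access apple: HIT. Next use of apple: never. Cache: [apple hen]
  30. access jay: MISS, evict apple (next use: never). Cache: [hen jay]
  31. access grape: MISS, evict jay (next use: never). Cache: [hen grape]
  32. access plum: MISS, evict grape (next use: step 34). Cache: [hen plum]
  33. access hen: HIT. Next use of hen: never. Cache: [hen plum]
  34. access grape: MISS, evict hen (next use: never). Cache: [plum grape]
Total: 18 hits, 16 misses, 14 evictions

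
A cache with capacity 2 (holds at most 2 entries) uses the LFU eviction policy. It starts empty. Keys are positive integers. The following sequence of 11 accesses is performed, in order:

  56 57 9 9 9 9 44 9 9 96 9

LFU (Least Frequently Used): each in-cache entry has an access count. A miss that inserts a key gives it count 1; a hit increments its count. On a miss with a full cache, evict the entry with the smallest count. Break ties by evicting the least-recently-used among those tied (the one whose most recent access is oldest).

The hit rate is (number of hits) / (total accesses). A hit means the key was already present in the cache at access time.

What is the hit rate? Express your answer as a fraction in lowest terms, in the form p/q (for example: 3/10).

LFU simulation (capacity=2):
  1. access 56: MISS. Cache: [56(c=1)]
  2. access 57: MISS. Cache: [56(c=1) 57(c=1)]
  3. access 9: MISS, evict 56(c=1). Cache: [57(c=1) 9(c=1)]
  4. access 9: HIT, count now 2. Cache: [57(c=1) 9(c=2)]
  5. access 9: HIT, count now 3. Cache: [57(c=1) 9(c=3)]
  6. access 9: HIT, count now 4. Cache: [57(c=1) 9(c=4)]
  7. access 44: MISS, evict 57(c=1). Cache: [44(c=1) 9(c=4)]
  8. access 9: HIT, count now 5. Cache: [44(c=1) 9(c=5)]
  9. access 9: HIT, count now 6. Cache: [44(c=1) 9(c=6)]
  10. access 96: MISS, evict 44(c=1). Cache: [96(c=1) 9(c=6)]
  11. access 9: HIT, count now 7. Cache: [96(c=1) 9(c=7)]
Total: 6 hits, 5 misses, 3 evictions

Hit rate = 6/11

Answer: 6/11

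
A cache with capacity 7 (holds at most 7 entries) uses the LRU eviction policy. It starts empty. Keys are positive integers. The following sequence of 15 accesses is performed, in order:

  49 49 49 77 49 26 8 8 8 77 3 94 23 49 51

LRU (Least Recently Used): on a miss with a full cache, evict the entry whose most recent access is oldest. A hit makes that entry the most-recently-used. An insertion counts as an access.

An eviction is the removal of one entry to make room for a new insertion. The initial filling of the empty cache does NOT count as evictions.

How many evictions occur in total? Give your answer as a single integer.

LRU simulation (capacity=7):
  1. access 49: MISS. Cache (LRU->MRU): [49]
  2. access 49: HIT. Cache (LRU->MRU): [49]
  3. access 49: HIT. Cache (LRU->MRU): [49]
  4. access 77: MISS. Cache (LRU->MRU): [49 77]
  5. access 49: HIT. Cache (LRU->MRU): [77 49]
  6. access 26: MISS. Cache (LRU->MRU): [77 49 26]
  7. access 8: MISS. Cache (LRU->MRU): [77 49 26 8]
  8. access 8: HIT. Cache (LRU->MRU): [77 49 26 8]
  9. access 8: HIT. Cache (LRU->MRU): [77 49 26 8]
  10. access 77: HIT. Cache (LRU->MRU): [49 26 8 77]
  11. access 3: MISS. Cache (LRU->MRU): [49 26 8 77 3]
  12. access 94: MISS. Cache (LRU->MRU): [49 26 8 77 3 94]
  13. access 23: MISS. Cache (LRU->MRU): [49 26 8 77 3 94 23]
  14. access 49: HIT. Cache (LRU->MRU): [26 8 77 3 94 23 49]
  15. access 51: MISS, evict 26. Cache (LRU->MRU): [8 77 3 94 23 49 51]
Total: 7 hits, 8 misses, 1 evictions

Answer: 1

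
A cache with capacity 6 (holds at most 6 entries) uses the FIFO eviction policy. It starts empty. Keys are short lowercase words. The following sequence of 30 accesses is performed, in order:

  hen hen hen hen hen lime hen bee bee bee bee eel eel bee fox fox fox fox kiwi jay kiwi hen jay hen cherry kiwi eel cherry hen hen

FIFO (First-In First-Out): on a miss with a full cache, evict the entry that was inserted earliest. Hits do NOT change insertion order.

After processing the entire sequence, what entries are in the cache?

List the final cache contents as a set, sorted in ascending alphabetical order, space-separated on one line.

FIFO simulation (capacity=6):
  1. access hen: MISS. Cache (old->new): [hen]
  2. access hen: HIT. Cache (old->new): [hen]
  3. access hen: HIT. Cache (old->new): [hen]
  4. access hen: HIT. Cache (old->new): [hen]
  5. access hen: HIT. Cache (old->new): [hen]
  6. access lime: MISS. Cache (old->new): [hen lime]
  7. access hen: HIT. Cache (old->new): [hen lime]
  8. access bee: MISS. Cache (old->new): [hen lime bee]
  9. access bee: HIT. Cache (old->new): [hen lime bee]
  10. access bee: HIT. Cache (old->new): [hen lime bee]
  11. access bee: HIT. Cache (old->new): [hen lime bee]
  12. access eel: MISS. Cache (old->new): [hen lime bee eel]
  13. access eel: HIT. Cache (old->new): [hen lime bee eel]
  14. access bee: HIT. Cache (old->new): [hen lime bee eel]
  15. access fox: MISS. Cache (old->new): [hen lime bee eel fox]
  16. access fox: HIT. Cache (old->new): [hen lime bee eel fox]
  17. access fox: HIT. Cache (old->new): [hen lime bee eel fox]
  18. access fox: HIT. Cache (old->new): [hen lime bee eel fox]
  19. access kiwi: MISS. Cache (old->new): [hen lime bee eel fox kiwi]
  20. access jay: MISS, evict hen. Cache (old->new): [lime bee eel fox kiwi jay]
  21. access kiwi: HIT. Cache (old->new): [lime bee eel fox kiwi jay]
  22. access hen: MISS, evict lime. Cache (old->new): [bee eel fox kiwi jay hen]
  23. access jay: HIT. Cache (old->new): [bee eel fox kiwi jay hen]
  24. access hen: HIT. Cache (old->new): [bee eel fox kiwi jay hen]
  25. access cherry: MISS, evict bee. Cache (old->new): [eel fox kiwi jay hen cherry]
  26. access kiwi: HIT. Cache (old->new): [eel fox kiwi jay hen cherry]
  27. access eel: HIT. Cache (old->new): [eel fox kiwi jay hen cherry]
  28. access cherry: HIT. Cache (old->new): [eel fox kiwi jay hen cherry]
  29. access hen: HIT. Cache (old->new): [eel fox kiwi jay hen cherry]
  30. access hen: HIT. Cache (old->new): [eel fox kiwi jay hen cherry]
Total: 21 hits, 9 misses, 3 evictions

Answer: cherry eel fox hen jay kiwi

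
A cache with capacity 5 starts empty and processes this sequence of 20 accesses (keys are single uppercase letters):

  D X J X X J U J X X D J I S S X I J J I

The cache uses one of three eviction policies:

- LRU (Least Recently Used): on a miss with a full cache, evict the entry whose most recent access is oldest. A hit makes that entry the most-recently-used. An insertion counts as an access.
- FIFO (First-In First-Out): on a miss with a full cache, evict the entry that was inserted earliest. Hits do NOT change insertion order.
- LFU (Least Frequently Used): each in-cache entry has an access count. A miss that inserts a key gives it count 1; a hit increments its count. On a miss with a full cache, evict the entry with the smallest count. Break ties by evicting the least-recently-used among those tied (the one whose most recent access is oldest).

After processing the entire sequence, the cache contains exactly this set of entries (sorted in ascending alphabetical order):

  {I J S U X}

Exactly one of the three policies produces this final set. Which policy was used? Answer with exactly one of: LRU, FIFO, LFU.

Simulating under each policy and comparing final sets:
  LRU: final set = {D I J S X} -> differs
  FIFO: final set = {I J S U X} -> MATCHES target
  LFU: final set = {D I J S X} -> differs
Only FIFO produces the target set.

Answer: FIFO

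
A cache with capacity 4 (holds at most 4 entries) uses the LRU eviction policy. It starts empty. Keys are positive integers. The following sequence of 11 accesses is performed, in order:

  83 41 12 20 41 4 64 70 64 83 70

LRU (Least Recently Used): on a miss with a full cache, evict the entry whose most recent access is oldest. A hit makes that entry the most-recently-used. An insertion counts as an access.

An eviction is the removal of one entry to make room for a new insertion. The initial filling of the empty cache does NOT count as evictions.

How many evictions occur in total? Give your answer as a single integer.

Answer: 4

Derivation:
LRU simulation (capacity=4):
  1. access 83: MISS. Cache (LRU->MRU): [83]
  2. access 41: MISS. Cache (LRU->MRU): [83 41]
  3. access 12: MISS. Cache (LRU->MRU): [83 41 12]
  4. access 20: MISS. Cache (LRU->MRU): [83 41 12 20]
  5. access 41: HIT. Cache (LRU->MRU): [83 12 20 41]
  6. access 4: MISS, evict 83. Cache (LRU->MRU): [12 20 41 4]
  7. access 64: MISS, evict 12. Cache (LRU->MRU): [20 41 4 64]
  8. access 70: MISS, evict 20. Cache (LRU->MRU): [41 4 64 70]
  9. access 64: HIT. Cache (LRU->MRU): [41 4 70 64]
  10. access 83: MISS, evict 41. Cache (LRU->MRU): [4 70 64 83]
  11. access 70: HIT. Cache (LRU->MRU): [4 64 83 70]
Total: 3 hits, 8 misses, 4 evictions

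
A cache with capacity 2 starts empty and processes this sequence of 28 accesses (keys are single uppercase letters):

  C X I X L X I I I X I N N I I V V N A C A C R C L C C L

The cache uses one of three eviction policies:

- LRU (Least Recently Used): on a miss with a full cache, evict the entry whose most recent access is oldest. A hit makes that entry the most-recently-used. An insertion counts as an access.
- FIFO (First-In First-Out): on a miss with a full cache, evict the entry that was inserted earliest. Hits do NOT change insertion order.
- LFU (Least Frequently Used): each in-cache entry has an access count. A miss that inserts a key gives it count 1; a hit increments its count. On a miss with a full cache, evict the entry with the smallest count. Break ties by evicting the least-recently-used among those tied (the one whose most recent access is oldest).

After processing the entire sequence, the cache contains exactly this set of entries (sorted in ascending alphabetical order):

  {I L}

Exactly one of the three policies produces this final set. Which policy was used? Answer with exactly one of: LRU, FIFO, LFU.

Simulating under each policy and comparing final sets:
  LRU: final set = {C L} -> differs
  FIFO: final set = {C L} -> differs
  LFU: final set = {I L} -> MATCHES target
Only LFU produces the target set.

Answer: LFU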